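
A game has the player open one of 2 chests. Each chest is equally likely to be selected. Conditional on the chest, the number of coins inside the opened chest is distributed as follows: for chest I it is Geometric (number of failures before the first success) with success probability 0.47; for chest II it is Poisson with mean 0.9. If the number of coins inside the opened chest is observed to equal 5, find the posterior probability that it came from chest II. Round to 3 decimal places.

Likelihoods P(X=5 | ·): I: 0.0196552; II: 0.00200063.
Posterior ∝ prior × likelihood. Numerator for II: 0.5·0.00200063 = 0.00100031.
Normalizing constant: 0.5·0.0196552 + 0.5·0.00200063 = 0.0108279.
P(II | observation) = 0.00100031 / 0.0108279 = 0.0923829.

0.092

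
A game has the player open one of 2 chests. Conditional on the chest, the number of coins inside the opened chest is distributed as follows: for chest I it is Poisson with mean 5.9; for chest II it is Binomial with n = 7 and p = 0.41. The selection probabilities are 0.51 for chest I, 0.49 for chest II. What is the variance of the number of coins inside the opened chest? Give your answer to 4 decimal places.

Per component, I: μ=5.9, E[X²]=40.71; II: μ=2.87, E[X²]=9.9302.
E[X] = 0.51·5.9 + 0.49·2.87 = 4.4153.
E[X²] = 0.51·40.71 + 0.49·9.9302 = 25.6279.
Var(X) = E[X²] − (E[X])² = 25.6279 − 19.4949 = 6.13302.

6.1330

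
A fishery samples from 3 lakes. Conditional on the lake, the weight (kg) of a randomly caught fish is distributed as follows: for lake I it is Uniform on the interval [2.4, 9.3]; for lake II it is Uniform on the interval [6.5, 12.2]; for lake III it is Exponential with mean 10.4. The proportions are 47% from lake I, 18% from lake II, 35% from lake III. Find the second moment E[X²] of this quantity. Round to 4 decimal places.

For each component E[X²] = Var + (mean)², giving I: 38.19; II: 90.13; III: 216.32.
Overall E[X²] = 0.47·38.19 + 0.18·90.13 + 0.35·216.32 = 109.885.

109.8847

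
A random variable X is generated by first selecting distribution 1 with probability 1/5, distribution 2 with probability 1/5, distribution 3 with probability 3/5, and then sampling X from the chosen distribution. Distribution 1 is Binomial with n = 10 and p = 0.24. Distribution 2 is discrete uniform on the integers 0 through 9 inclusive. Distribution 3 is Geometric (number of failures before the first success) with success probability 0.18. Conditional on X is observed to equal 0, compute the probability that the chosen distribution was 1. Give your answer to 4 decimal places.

Likelihoods P(X=0 | ·): 1: 0.0642889; 2: 0.1; 3: 0.18.
Posterior ∝ prior × likelihood. Numerator for 1: 0.2·0.0642889 = 0.0128578.
Normalizing constant: 0.2·0.0642889 + 0.2·0.1 + 0.6·0.18 = 0.140858.
P(1 | observation) = 0.0128578 / 0.140858 = 0.091282.

0.0913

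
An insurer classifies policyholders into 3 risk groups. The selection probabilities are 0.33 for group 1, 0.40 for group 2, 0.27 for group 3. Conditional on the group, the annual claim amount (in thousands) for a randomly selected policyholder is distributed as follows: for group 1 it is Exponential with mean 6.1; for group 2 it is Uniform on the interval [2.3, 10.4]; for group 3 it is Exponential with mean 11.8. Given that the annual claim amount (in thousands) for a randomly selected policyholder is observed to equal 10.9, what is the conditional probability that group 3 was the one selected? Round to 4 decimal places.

Likelihoods f(10.9 | ·): 1: 0.0274559; 2: 0; 3: 0.0336471.
Posterior ∝ prior × likelihood. Numerator for 3: 0.27·0.0336471 = 0.00908472.
Normalizing constant: 0.33·0.0274559 + 0.4·0 + 0.27·0.0336471 = 0.0181452.
P(3 | observation) = 0.00908472 / 0.0181452 = 0.500669.

0.5007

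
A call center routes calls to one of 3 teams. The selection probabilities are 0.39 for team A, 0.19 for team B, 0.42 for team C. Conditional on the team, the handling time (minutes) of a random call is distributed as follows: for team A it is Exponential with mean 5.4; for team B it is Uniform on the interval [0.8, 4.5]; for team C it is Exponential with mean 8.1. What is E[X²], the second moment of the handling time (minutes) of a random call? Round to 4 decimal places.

For each component E[X²] = Var + (mean)², giving A: 58.32; B: 8.16333; C: 131.22.
Overall E[X²] = 0.39·58.32 + 0.19·8.16333 + 0.42·131.22 = 79.4082.

79.4082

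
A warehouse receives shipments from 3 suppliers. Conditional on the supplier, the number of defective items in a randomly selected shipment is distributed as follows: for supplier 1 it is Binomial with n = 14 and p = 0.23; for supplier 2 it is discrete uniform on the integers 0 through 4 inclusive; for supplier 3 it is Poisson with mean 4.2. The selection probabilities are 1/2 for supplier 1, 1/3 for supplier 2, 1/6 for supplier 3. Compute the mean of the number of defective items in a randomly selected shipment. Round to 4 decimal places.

2.9767

Component means — 1: 3.22; 2: 2; 3: 4.2.
E[X] = 0.5·3.22 + 0.333333·2 + 0.166667·4.2 = 2.97667.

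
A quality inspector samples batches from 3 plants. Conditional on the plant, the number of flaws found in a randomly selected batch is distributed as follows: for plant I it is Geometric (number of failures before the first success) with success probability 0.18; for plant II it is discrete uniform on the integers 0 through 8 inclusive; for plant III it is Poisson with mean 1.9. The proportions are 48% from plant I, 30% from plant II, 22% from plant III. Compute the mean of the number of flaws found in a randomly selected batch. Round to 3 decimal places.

3.805

Component means — I: 4.55556; II: 4; III: 1.9.
E[X] = 0.48·4.55556 + 0.3·4 + 0.22·1.9 = 3.80467.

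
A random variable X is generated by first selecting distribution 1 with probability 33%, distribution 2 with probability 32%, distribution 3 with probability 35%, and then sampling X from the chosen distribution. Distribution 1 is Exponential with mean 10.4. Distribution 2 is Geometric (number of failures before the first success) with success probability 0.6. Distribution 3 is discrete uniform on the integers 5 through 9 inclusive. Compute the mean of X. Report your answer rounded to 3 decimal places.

6.095

Component means — 1: 10.4; 2: 0.666667; 3: 7.
E[X] = 0.33·10.4 + 0.32·0.666667 + 0.35·7 = 6.09533.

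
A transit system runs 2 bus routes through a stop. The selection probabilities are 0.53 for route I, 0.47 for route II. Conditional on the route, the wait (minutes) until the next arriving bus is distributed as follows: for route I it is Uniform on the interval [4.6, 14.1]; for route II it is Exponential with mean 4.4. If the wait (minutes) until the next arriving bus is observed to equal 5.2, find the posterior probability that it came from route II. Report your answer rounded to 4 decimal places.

Likelihoods f(5.2 | ·): I: 0.105263; II: 0.0697092.
Posterior ∝ prior × likelihood. Numerator for II: 0.47·0.0697092 = 0.0327633.
Normalizing constant: 0.53·0.105263 + 0.47·0.0697092 = 0.0885528.
P(II | observation) = 0.0327633 / 0.0885528 = 0.369986.

0.3700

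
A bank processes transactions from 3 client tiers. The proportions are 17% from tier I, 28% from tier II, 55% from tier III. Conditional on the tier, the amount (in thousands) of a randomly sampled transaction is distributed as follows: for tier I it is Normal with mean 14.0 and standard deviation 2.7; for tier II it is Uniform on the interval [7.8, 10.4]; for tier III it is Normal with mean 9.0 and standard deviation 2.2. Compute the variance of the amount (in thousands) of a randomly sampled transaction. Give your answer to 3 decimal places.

Per component, I: μ=14, E[X²]=203.29; II: μ=9.1, E[X²]=83.3733; III: μ=9, E[X²]=85.84.
E[X] = 0.17·14 + 0.28·9.1 + 0.55·9 = 9.878.
E[X²] = 0.17·203.29 + 0.28·83.3733 + 0.55·85.84 = 105.116.
Var(X) = E[X²] − (E[X])² = 105.116 − 97.5749 = 7.54095.

7.541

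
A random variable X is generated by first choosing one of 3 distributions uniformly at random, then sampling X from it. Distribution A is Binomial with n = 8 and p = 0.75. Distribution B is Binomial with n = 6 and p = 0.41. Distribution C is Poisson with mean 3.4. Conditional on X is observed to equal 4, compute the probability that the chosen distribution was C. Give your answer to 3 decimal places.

Likelihoods P(X=4 | ·): A: 0.0865173; B: 0.147547; C: 0.185825.
Posterior ∝ prior × likelihood. Numerator for C: 0.333333·0.185825 = 0.0619415.
Normalizing constant: 0.333333·0.0865173 + 0.333333·0.147547 + 0.333333·0.185825 = 0.139963.
P(C | observation) = 0.0619415 / 0.139963 = 0.442556.

0.443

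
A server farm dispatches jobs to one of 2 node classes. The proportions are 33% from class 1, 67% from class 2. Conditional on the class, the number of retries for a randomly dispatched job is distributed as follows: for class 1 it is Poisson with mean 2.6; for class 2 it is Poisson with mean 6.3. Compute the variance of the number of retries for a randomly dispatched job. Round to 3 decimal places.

Per component, 1: μ=2.6, E[X²]=9.36; 2: μ=6.3, E[X²]=45.99.
E[X] = 0.33·2.6 + 0.67·6.3 = 5.079.
E[X²] = 0.33·9.36 + 0.67·45.99 = 33.9021.
Var(X) = E[X²] − (E[X])² = 33.9021 − 25.7962 = 8.10586.

8.106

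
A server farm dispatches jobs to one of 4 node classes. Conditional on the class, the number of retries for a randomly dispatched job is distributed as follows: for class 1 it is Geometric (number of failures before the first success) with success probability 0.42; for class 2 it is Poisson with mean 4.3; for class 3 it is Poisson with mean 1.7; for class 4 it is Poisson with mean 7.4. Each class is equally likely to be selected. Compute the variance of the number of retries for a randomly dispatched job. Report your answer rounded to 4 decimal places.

Per component, 1: μ=1.38095, E[X²]=5.19501; 2: μ=4.3, E[X²]=22.79; 3: μ=1.7, E[X²]=4.59; 4: μ=7.4, E[X²]=62.16.
E[X] = 0.25·1.38095 + 0.25·4.3 + 0.25·1.7 + 0.25·7.4 = 3.69524.
E[X²] = 0.25·5.19501 + 0.25·22.79 + 0.25·4.59 + 0.25·62.16 = 23.6838.
Var(X) = E[X²] − (E[X])² = 23.6838 − 13.6548 = 10.029.

10.0290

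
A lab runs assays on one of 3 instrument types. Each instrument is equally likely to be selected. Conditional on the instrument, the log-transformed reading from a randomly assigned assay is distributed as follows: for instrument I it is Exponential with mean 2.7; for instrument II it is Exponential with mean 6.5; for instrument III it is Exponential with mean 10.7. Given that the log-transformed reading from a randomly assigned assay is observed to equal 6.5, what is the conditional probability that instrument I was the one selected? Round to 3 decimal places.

Likelihoods f(6.5 | ·): I: 0.0333513; II: 0.0565968; III: 0.0509088.
Posterior ∝ prior × likelihood. Numerator for I: 0.333333·0.0333513 = 0.0111171.
Normalizing constant: 0.333333·0.0333513 + 0.333333·0.0565968 + 0.333333·0.0509088 = 0.0469523.
P(I | observation) = 0.0111171 / 0.0469523 = 0.236774.

0.237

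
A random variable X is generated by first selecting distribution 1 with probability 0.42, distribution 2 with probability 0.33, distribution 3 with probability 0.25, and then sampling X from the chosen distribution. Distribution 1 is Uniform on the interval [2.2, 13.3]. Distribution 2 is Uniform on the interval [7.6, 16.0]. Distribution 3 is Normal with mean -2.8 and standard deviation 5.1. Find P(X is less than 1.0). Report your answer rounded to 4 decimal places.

0.1930

Conditional on each component, P(X < 1.0): 1: 0; 2: 0; 3: 0.771894.
By total probability, P(X < 1.0) = 0.42·0 + 0.33·0 + 0.25·0.771894 = 0.192973.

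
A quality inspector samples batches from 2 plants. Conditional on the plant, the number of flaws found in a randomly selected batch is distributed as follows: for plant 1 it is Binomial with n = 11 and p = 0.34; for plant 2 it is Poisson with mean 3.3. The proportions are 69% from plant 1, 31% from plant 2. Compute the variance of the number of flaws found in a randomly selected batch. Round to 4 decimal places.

2.7676

Per component, 1: μ=3.74, E[X²]=16.456; 2: μ=3.3, E[X²]=14.19.
E[X] = 0.69·3.74 + 0.31·3.3 = 3.6036.
E[X²] = 0.69·16.456 + 0.31·14.19 = 15.7535.
Var(X) = E[X²] − (E[X])² = 15.7535 − 12.9859 = 2.76761.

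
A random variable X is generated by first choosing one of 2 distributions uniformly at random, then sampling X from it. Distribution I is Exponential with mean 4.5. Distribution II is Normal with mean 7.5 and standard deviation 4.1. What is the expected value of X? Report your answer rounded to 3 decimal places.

Component means — I: 4.5; II: 7.5.
E[X] = 0.5·4.5 + 0.5·7.5 = 6.

6.000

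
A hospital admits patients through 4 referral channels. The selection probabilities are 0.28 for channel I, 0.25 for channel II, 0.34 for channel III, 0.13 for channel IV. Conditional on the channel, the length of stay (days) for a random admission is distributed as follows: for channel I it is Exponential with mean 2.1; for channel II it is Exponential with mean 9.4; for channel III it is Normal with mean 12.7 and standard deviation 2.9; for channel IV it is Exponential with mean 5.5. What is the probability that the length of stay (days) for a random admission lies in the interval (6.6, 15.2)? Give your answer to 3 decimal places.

0.385

Conditional on each channel, P(6.6 < X < 15.2): I: 0.0424406; II: 0.297041; III: 0.787962; IV: 0.238132.
By total probability, P(6.6 < X < 15.2) = 0.28·0.0424406 + 0.25·0.297041 + 0.34·0.787962 + 0.13·0.238132 = 0.385008.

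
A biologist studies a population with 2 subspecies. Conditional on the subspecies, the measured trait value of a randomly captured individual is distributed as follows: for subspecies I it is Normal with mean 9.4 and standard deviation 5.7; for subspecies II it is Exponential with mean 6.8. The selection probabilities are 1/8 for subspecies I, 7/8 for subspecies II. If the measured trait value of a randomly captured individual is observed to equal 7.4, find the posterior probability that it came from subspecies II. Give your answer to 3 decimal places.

Likelihoods f(7.4 | ·): I: 0.0658114; II: 0.0495309.
Posterior ∝ prior × likelihood. Numerator for II: 0.875·0.0495309 = 0.0433396.
Normalizing constant: 0.125·0.0658114 + 0.875·0.0495309 = 0.051566.
P(II | observation) = 0.0433396 / 0.051566 = 0.840468.

0.840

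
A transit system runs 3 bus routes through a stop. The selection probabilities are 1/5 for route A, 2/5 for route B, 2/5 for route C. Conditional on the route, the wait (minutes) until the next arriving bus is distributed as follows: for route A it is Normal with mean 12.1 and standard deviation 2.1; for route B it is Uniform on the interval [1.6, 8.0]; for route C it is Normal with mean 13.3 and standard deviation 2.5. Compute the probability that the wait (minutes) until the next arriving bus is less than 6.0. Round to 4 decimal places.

Conditional on each route, P(X < 6.0): A: 0.00183766; B: 0.6875; C: 0.00175016.
By total probability, P(X < 6.0) = 0.2·0.00183766 + 0.4·0.6875 + 0.4·0.00175016 = 0.276068.

0.2761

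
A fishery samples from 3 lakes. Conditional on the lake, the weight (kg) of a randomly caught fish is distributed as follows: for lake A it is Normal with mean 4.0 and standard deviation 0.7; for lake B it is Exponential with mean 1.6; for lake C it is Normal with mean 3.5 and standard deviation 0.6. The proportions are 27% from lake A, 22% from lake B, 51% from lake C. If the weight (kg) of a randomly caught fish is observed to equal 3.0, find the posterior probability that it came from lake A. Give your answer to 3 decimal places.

Likelihoods f(3.0 | ·): A: 0.205426; B: 0.0958469; C: 0.469853.
Posterior ∝ prior × likelihood. Numerator for A: 0.27·0.205426 = 0.0554649.
Normalizing constant: 0.27·0.205426 + 0.22·0.0958469 + 0.51·0.469853 = 0.316176.
P(A | observation) = 0.0554649 / 0.316176 = 0.175424.

0.175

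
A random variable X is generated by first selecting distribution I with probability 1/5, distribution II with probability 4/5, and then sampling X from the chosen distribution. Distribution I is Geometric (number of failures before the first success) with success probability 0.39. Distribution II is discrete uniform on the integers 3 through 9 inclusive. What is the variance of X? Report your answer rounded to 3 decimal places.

Per component, I: μ=1.5641, E[X²]=6.45694; II: μ=6, E[X²]=40.
E[X] = 0.2·1.5641 + 0.8·6 = 5.11282.
E[X²] = 0.2·6.45694 + 0.8·40 = 33.2914.
Var(X) = E[X²] − (E[X])² = 33.2914 − 26.1409 = 7.15045.

7.150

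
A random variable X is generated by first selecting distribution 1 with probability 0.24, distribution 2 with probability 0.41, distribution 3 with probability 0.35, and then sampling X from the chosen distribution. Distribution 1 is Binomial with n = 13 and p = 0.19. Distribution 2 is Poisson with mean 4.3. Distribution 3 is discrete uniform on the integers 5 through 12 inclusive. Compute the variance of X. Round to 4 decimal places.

9.9959

Per component, 1: μ=2.47, E[X²]=8.1016; 2: μ=4.3, E[X²]=22.79; 3: μ=8.5, E[X²]=77.5.
E[X] = 0.24·2.47 + 0.41·4.3 + 0.35·8.5 = 5.3308.
E[X²] = 0.24·8.1016 + 0.41·22.79 + 0.35·77.5 = 38.4133.
Var(X) = E[X²] − (E[X])² = 38.4133 − 28.4174 = 9.99586.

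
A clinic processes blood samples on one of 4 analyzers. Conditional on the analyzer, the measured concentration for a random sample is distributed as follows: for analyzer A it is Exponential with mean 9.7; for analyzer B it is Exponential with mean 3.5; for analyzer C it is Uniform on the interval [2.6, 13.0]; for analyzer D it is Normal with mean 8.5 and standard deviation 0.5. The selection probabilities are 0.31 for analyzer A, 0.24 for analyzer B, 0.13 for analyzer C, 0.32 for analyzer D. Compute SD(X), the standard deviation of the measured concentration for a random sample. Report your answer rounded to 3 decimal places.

6.247

Per component, A: μ=9.7, E[X²]=188.18; B: μ=3.5, E[X²]=24.5; C: μ=7.8, E[X²]=69.8533; D: μ=8.5, E[X²]=72.5.
E[X] = 0.31·9.7 + 0.24·3.5 + 0.13·7.8 + 0.32·8.5 = 7.581.
E[X²] = 0.31·188.18 + 0.24·24.5 + 0.13·69.8533 + 0.32·72.5 = 96.4967.
Var(X) = E[X²] − (E[X])² = 96.4967 − 57.4716 = 39.0252.
SD(X) = √39.0252 = 6.24701.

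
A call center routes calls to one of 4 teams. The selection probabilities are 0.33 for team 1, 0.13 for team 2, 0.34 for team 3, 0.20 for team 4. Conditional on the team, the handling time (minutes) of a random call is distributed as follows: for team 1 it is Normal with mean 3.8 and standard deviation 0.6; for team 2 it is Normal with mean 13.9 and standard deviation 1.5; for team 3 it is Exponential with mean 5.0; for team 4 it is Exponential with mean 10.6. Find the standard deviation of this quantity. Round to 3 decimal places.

6.700

Per component, 1: μ=3.8, E[X²]=14.8; 2: μ=13.9, E[X²]=195.46; 3: μ=5, E[X²]=50; 4: μ=10.6, E[X²]=224.72.
E[X] = 0.33·3.8 + 0.13·13.9 + 0.34·5 + 0.2·10.6 = 6.881.
E[X²] = 0.33·14.8 + 0.13·195.46 + 0.34·50 + 0.2·224.72 = 92.2378.
Var(X) = E[X²] − (E[X])² = 92.2378 − 47.3482 = 44.8896.
SD(X) = √44.8896 = 6.69997.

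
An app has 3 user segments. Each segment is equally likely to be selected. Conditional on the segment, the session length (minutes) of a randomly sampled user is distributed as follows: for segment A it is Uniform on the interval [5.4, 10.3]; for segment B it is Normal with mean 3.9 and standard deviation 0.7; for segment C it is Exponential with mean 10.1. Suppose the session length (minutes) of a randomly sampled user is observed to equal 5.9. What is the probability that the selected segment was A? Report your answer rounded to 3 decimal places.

0.759

Likelihoods f(5.9 | ·): A: 0.204082; B: 0.00962014; C: 0.0552054.
Posterior ∝ prior × likelihood. Numerator for A: 0.333333·0.204082 = 0.0680272.
Normalizing constant: 0.333333·0.204082 + 0.333333·0.00962014 + 0.333333·0.0552054 = 0.0896357.
P(A | observation) = 0.0680272 / 0.0896357 = 0.75893.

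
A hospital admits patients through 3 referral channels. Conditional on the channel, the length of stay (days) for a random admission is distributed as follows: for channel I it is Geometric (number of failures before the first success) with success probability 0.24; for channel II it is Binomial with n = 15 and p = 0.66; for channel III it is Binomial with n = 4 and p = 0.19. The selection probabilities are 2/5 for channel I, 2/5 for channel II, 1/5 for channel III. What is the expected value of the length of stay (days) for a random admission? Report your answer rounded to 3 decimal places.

5.379

Component means — I: 3.16667; II: 9.9; III: 0.76.
E[X] = 0.4·3.16667 + 0.4·9.9 + 0.2·0.76 = 5.37867.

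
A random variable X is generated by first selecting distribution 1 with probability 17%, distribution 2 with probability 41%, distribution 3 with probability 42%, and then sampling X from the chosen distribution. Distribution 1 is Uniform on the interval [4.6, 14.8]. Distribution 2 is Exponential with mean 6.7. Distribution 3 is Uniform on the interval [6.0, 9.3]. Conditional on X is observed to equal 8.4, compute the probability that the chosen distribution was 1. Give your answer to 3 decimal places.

0.103

Likelihoods f(8.4 | ·): 1: 0.0980392; 2: 0.0426026; 3: 0.30303.
Posterior ∝ prior × likelihood. Numerator for 1: 0.17·0.0980392 = 0.0166667.
Normalizing constant: 0.17·0.0980392 + 0.41·0.0426026 + 0.42·0.30303 = 0.161406.
P(1 | observation) = 0.0166667 / 0.161406 = 0.103259.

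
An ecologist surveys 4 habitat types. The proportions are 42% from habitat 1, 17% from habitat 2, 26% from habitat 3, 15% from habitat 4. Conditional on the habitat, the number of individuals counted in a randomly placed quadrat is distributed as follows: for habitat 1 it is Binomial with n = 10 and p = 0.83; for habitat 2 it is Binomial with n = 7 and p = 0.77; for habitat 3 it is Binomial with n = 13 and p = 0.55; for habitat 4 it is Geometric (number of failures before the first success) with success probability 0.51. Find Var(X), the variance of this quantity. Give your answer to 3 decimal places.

8.196

Per component, 1: μ=8.3, E[X²]=70.301; 2: μ=5.39, E[X²]=30.2918; 3: μ=7.15, E[X²]=54.34; 4: μ=0.960784, E[X²]=2.807.
E[X] = 0.42·8.3 + 0.17·5.39 + 0.26·7.15 + 0.15·0.960784 = 6.40542.
E[X²] = 0.42·70.301 + 0.17·30.2918 + 0.26·54.34 + 0.15·2.807 = 49.2255.
Var(X) = E[X²] − (E[X])² = 49.2255 − 41.0294 = 8.1961.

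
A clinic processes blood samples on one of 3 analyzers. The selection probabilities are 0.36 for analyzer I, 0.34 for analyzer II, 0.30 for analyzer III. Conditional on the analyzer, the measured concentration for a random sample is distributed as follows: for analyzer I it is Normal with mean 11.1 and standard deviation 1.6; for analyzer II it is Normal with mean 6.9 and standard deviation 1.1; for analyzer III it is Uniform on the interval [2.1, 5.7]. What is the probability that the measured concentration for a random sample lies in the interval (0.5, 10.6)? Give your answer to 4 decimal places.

Conditional on each analyzer, P(0.5 < X < 10.6): I: 0.37733; II: 0.999615; III: 1.
By total probability, P(0.5 < X < 10.6) = 0.36·0.37733 + 0.34·0.999615 + 0.3·1 = 0.775708.

0.7757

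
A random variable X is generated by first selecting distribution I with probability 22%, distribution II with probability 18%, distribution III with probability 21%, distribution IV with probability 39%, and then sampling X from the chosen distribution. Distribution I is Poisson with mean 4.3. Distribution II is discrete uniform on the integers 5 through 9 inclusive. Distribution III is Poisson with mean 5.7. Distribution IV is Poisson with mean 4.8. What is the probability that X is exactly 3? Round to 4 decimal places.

0.1204

Conditional on each component, P(X = 3): I: 0.179799; II: 0; III: 0.103275; IV: 0.151691.
By total probability, P(X = 3) = 0.22·0.179799 + 0.18·0 + 0.21·0.103275 + 0.39·0.151691 = 0.120403.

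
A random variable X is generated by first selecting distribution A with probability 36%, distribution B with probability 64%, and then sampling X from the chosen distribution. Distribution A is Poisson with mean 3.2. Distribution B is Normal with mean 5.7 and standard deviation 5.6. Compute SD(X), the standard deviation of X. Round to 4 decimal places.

4.7605

Per component, A: μ=3.2, E[X²]=13.44; B: μ=5.7, E[X²]=63.85.
E[X] = 0.36·3.2 + 0.64·5.7 = 4.8.
E[X²] = 0.36·13.44 + 0.64·63.85 = 45.7024.
Var(X) = E[X²] − (E[X])² = 45.7024 − 23.04 = 22.6624.
SD(X) = √22.6624 = 4.7605.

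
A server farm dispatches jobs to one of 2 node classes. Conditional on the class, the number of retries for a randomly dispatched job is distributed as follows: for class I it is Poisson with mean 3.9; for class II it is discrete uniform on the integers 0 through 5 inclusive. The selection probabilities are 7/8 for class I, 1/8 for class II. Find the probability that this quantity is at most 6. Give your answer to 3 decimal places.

Conditional on each class, P(X ≤ 6): I: 0.899483; II: 1.
By total probability, P(X ≤ 6) = 0.875·0.899483 + 0.125·1 = 0.912048.

0.912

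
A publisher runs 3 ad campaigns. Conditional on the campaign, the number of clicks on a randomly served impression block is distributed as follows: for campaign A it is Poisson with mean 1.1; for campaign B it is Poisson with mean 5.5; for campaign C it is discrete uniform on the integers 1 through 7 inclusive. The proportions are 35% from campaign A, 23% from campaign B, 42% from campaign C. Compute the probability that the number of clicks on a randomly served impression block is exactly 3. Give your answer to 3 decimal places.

Conditional on each campaign, P(X = 3): A: 0.0738419; B: 0.113323; C: 0.142857.
By total probability, P(X = 3) = 0.35·0.0738419 + 0.23·0.113323 + 0.42·0.142857 = 0.111909.

0.112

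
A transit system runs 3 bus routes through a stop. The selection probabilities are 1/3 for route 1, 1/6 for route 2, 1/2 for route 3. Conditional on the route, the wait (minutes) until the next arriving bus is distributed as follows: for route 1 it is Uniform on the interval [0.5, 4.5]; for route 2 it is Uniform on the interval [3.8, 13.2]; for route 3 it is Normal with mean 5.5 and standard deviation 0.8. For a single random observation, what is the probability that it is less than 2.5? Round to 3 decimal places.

Conditional on each route, P(X < 2.5): 1: 0.5; 2: 0; 3: 8.84173e-05.
By total probability, P(X < 2.5) = 0.333333·0.5 + 0.166667·0 + 0.5·8.84173e-05 = 0.166711.

0.167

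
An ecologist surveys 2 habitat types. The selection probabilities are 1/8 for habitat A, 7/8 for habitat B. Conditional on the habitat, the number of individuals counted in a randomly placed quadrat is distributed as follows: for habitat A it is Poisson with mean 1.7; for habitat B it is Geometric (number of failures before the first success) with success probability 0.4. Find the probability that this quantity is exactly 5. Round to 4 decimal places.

Conditional on each habitat, P(X = 5): A: 0.0216154; B: 0.031104.
By total probability, P(X = 5) = 0.125·0.0216154 + 0.875·0.031104 = 0.0299179.

0.0299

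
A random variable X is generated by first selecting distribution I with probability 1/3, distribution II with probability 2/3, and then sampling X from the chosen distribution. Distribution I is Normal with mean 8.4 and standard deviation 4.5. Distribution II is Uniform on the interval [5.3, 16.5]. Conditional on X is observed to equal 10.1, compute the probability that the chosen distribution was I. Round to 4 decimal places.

0.3161

Likelihoods f(10.1 | ·): I: 0.0825481; II: 0.0892857.
Posterior ∝ prior × likelihood. Numerator for I: 0.333333·0.0825481 = 0.027516.
Normalizing constant: 0.333333·0.0825481 + 0.666667·0.0892857 = 0.0870398.
P(I | observation) = 0.027516 / 0.0870398 = 0.316132.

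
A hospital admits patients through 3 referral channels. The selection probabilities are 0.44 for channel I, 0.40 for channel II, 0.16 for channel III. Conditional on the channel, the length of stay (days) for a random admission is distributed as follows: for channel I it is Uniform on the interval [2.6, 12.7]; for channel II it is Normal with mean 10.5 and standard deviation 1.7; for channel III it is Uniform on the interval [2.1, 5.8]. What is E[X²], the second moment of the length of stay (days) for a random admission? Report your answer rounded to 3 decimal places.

77.425

For each component E[X²] = Var + (mean)², giving I: 67.0233; II: 113.14; III: 16.7433.
Overall E[X²] = 0.44·67.0233 + 0.4·113.14 + 0.16·16.7433 = 77.4252.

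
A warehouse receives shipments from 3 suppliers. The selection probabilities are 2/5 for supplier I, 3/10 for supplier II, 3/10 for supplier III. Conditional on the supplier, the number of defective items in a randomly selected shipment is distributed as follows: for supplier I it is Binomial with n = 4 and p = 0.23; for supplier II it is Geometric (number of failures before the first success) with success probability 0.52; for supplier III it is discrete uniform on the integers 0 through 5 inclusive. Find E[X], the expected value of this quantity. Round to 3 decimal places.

1.395

Component means — I: 0.92; II: 0.923077; III: 2.5.
E[X] = 0.4·0.92 + 0.3·0.923077 + 0.3·2.5 = 1.39492.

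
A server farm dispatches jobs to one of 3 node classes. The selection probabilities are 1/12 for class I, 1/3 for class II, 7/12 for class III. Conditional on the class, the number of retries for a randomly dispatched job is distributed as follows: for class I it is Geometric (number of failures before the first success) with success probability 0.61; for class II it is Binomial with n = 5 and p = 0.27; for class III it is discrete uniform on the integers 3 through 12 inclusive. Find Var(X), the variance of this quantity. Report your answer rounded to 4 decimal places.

14.8848

Per component, I: μ=0.639344, E[X²]=1.45687; II: μ=1.35, E[X²]=2.808; III: μ=7.5, E[X²]=64.5.
E[X] = 0.0833333·0.639344 + 0.333333·1.35 + 0.583333·7.5 = 4.87828.
E[X²] = 0.0833333·1.45687 + 0.333333·2.808 + 0.583333·64.5 = 38.6824.
Var(X) = E[X²] − (E[X])² = 38.6824 − 23.7976 = 14.8848.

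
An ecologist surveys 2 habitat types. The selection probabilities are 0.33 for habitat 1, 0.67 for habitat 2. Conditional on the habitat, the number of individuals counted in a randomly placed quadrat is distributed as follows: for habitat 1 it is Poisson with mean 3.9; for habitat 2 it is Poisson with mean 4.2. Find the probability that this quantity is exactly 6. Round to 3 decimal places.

0.109

Conditional on each habitat, P(X = 6): 1: 0.0989251; 2: 0.114321.
By total probability, P(X = 6) = 0.33·0.0989251 + 0.67·0.114321 = 0.10924.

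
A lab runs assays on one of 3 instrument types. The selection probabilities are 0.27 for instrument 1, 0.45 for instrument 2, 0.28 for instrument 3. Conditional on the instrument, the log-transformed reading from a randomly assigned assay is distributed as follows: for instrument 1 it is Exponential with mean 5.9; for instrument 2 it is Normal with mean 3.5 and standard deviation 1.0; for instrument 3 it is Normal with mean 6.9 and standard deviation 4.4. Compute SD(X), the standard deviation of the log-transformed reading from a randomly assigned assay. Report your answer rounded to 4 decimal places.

4.1835

Per component, 1: μ=5.9, E[X²]=69.62; 2: μ=3.5, E[X²]=13.25; 3: μ=6.9, E[X²]=66.97.
E[X] = 0.27·5.9 + 0.45·3.5 + 0.28·6.9 = 5.1.
E[X²] = 0.27·69.62 + 0.45·13.25 + 0.28·66.97 = 43.5115.
Var(X) = E[X²] − (E[X])² = 43.5115 − 26.01 = 17.5015.
SD(X) = √17.5015 = 4.18348.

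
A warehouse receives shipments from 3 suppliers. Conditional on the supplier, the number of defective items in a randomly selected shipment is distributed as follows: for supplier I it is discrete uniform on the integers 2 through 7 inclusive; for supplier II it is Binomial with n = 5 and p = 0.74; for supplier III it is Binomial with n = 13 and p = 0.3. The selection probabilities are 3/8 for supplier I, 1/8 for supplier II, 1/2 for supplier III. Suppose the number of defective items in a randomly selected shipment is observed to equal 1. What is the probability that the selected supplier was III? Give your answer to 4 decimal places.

Likelihoods P(X=1 | ·): I: 0; II: 0.0169081; III: 0.053981.
Posterior ∝ prior × likelihood. Numerator for III: 0.5·0.053981 = 0.0269905.
Normalizing constant: 0.375·0 + 0.125·0.0169081 + 0.5·0.053981 = 0.029104.
P(III | observation) = 0.0269905 / 0.029104 = 0.927381.

0.9274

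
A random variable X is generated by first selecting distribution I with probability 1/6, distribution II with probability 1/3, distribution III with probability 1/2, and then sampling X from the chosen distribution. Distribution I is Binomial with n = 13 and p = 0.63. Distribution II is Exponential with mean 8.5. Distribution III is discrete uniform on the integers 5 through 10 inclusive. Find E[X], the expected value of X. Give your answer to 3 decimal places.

7.948

Component means — I: 8.19; II: 8.5; III: 7.5.
E[X] = 0.166667·8.19 + 0.333333·8.5 + 0.5·7.5 = 7.94833.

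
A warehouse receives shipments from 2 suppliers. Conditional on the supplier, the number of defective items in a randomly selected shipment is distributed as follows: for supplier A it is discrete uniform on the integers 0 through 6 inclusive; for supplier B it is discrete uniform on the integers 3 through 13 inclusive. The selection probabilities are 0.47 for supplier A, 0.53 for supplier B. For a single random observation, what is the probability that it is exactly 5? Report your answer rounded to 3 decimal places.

Conditional on each supplier, P(X = 5): A: 0.142857; B: 0.0909091.
By total probability, P(X = 5) = 0.47·0.142857 + 0.53·0.0909091 = 0.115325.

0.115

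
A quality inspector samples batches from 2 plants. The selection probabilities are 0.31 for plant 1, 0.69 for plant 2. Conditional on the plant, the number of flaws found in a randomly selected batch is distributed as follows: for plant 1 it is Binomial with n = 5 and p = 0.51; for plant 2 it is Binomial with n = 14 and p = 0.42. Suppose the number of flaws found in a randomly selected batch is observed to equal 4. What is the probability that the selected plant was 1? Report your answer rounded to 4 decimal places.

Likelihoods P(X=4 | ·): 1: 0.165747; 2: 0.134187.
Posterior ∝ prior × likelihood. Numerator for 1: 0.31·0.165747 = 0.0513817.
Normalizing constant: 0.31·0.165747 + 0.69·0.134187 = 0.143971.
P(1 | observation) = 0.0513817 / 0.143971 = 0.35689.

0.3569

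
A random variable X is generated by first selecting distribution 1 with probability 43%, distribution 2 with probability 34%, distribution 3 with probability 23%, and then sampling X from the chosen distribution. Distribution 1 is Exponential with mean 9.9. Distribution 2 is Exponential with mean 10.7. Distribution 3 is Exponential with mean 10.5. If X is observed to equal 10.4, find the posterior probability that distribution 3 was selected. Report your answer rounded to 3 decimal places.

0.230

Likelihoods f(10.4 | ·): 1: 0.0353294; 2: 0.0353589; 3: 0.0353714.
Posterior ∝ prior × likelihood. Numerator for 3: 0.23·0.0353714 = 0.00813542.
Normalizing constant: 0.43·0.0353294 + 0.34·0.0353589 + 0.23·0.0353714 = 0.0353491.
P(3 | observation) = 0.00813542 / 0.0353491 = 0.230145.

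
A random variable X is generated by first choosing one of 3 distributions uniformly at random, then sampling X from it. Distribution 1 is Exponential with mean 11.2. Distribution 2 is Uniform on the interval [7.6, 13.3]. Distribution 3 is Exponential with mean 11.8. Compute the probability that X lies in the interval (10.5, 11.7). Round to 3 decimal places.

Conditional on each component, P(10.5 < X < 11.7): 1: 0.0397882; 2: 0.210526; 3: 0.0397151.
By total probability, P(10.5 < X < 11.7) = 0.333333·0.0397882 + 0.333333·0.210526 + 0.333333·0.0397151 = 0.0966765.

0.097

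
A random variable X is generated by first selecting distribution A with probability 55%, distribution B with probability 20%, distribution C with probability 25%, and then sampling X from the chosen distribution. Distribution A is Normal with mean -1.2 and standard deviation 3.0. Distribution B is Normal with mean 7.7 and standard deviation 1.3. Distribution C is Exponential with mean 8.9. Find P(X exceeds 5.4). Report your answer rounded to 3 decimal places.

Conditional on each component, P(X > 5.4): A: 0.0139034; B: 0.961572; C: 0.545124.
By total probability, P(X > 5.4) = 0.55·0.0139034 + 0.2·0.961572 + 0.25·0.545124 = 0.336242.

0.336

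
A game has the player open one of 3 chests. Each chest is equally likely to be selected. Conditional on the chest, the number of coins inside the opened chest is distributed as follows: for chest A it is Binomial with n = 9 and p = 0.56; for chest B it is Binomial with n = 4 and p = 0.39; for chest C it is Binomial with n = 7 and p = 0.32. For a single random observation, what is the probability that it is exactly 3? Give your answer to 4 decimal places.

0.1657

Conditional on each chest, P(X = 3): A: 0.107043; B: 0.144738; C: 0.245219.
By total probability, P(X = 3) = 0.333333·0.107043 + 0.333333·0.144738 + 0.333333·0.245219 = 0.165667.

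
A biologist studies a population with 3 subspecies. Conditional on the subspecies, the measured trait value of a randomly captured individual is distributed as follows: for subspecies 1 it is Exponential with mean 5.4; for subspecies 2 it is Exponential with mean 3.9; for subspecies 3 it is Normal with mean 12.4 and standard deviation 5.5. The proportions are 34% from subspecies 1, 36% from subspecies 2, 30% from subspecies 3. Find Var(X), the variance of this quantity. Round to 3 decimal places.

Per component, 1: μ=5.4, E[X²]=58.32; 2: μ=3.9, E[X²]=30.42; 3: μ=12.4, E[X²]=184.01.
E[X] = 0.34·5.4 + 0.36·3.9 + 0.3·12.4 = 6.96.
E[X²] = 0.34·58.32 + 0.36·30.42 + 0.3·184.01 = 85.983.
Var(X) = E[X²] − (E[X])² = 85.983 − 48.4416 = 37.5414.

37.541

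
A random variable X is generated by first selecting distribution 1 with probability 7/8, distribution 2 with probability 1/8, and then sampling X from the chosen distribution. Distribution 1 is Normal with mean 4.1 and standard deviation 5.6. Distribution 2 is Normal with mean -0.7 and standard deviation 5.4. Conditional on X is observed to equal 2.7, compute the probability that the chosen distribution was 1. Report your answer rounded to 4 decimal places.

Likelihoods f(2.7 | ·): 1: 0.0690479; 2: 0.0605943.
Posterior ∝ prior × likelihood. Numerator for 1: 0.875·0.0690479 = 0.0604169.
Normalizing constant: 0.875·0.0690479 + 0.125·0.0605943 = 0.0679912.
P(1 | observation) = 0.0604169 / 0.0679912 = 0.888599.

0.8886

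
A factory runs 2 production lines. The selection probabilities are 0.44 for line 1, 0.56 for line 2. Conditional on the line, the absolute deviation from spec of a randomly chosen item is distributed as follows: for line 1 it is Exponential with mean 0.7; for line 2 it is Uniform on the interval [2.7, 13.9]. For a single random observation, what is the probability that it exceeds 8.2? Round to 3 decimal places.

0.285

Conditional on each line, P(X > 8.2): 1: 8.17618e-06; 2: 0.508929.
By total probability, P(X > 8.2) = 0.44·8.17618e-06 + 0.56·0.508929 = 0.285004.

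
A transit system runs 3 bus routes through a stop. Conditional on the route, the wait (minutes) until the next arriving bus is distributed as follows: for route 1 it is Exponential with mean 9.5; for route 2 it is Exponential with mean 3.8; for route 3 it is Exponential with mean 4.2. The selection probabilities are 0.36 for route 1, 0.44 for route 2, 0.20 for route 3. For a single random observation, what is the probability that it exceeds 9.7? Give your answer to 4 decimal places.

Conditional on each route, P(X > 9.7): 1: 0.360216; 2: 0.0778765; 3: 0.0993085.
By total probability, P(X > 9.7) = 0.36·0.360216 + 0.44·0.0778765 + 0.2·0.0993085 = 0.183805.

0.1838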